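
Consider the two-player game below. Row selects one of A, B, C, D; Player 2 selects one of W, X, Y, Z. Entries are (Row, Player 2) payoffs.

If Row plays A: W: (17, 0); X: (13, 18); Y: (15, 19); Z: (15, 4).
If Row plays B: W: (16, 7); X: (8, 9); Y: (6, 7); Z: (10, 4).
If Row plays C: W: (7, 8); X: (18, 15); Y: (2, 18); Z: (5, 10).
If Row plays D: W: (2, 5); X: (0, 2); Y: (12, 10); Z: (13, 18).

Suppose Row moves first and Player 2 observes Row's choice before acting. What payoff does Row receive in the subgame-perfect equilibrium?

15

Solve by backward induction (Row leads).
- A: BR = Y, leader payoff 15.
- B: BR = X, leader payoff 8.
- C: BR = Y, leader payoff 2.
- D: BR = Z, leader payoff 13.
Maximizing over 15, 8, 2, 13, Row chooses A. Subgame-perfect outcome: (A, Y) with payoffs (15, 19).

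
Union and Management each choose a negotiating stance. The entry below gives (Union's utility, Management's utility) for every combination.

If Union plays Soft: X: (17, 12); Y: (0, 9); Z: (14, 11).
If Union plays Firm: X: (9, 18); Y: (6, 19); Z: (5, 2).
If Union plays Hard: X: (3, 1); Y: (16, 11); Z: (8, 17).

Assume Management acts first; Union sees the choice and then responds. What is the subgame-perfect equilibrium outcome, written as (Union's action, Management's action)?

Work backward from Union's decision.
- X → Union plays Soft (best of 17, 9, 3); Management gets 12.
- Y → Union plays Hard (best of 0, 6, 16); Management gets 11.
- Z → Union plays Soft (best of 14, 5, 8); Management gets 11.
Among 12, 11, 11, the best is 12 at X. Subgame-perfect outcome: (Soft, X) with payoffs (17, 12).

(Soft, X)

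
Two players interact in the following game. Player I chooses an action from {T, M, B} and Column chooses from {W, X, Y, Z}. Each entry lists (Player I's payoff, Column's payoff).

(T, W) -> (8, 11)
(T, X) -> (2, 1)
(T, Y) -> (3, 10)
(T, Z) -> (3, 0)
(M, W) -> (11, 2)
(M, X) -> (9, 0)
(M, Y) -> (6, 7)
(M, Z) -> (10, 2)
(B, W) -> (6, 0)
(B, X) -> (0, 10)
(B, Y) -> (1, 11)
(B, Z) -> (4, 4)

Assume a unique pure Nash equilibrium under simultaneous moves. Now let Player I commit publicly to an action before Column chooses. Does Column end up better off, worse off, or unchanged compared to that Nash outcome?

better off

Column best-responds to each possible Player I move:
- T: BR = W, leader payoff 8.
- M: BR = Y, leader payoff 6.
- B: BR = Y, leader payoff 1.
Maximizing over 8, 6, 1, Player I chooses T. Subgame-perfect outcome: (T, W) with payoffs (8, 11).
Under simultaneous play:
Player I's best replies: W→M; X→M; Y→M; Z→M.
Column's best replies: T→W; M→Y; B→Y.
Only (M, Y) has each player best-responding; Nash payoffs (6, 7).
Column earns 11 sequentially versus 7 at the Nash outcome: better off.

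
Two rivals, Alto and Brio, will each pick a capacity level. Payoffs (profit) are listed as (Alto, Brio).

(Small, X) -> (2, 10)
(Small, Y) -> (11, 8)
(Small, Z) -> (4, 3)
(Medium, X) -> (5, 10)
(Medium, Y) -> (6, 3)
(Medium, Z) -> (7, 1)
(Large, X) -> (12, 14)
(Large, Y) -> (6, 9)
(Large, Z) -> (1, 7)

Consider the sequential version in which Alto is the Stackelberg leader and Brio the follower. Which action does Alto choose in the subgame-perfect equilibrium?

Backward induction with Alto moving first.
- Small: Brio compares 10, 8, 3 and picks X; Alto would get 2.
- Medium: Brio compares 10, 3, 1 and picks X; Alto would get 5.
- Large: Brio compares 14, 9, 7 and picks X; Alto would get 12.
Maximizing over 2, 5, 12, Alto chooses Large. Subgame-perfect outcome: (Large, X) with payoffs (12, 14).

Large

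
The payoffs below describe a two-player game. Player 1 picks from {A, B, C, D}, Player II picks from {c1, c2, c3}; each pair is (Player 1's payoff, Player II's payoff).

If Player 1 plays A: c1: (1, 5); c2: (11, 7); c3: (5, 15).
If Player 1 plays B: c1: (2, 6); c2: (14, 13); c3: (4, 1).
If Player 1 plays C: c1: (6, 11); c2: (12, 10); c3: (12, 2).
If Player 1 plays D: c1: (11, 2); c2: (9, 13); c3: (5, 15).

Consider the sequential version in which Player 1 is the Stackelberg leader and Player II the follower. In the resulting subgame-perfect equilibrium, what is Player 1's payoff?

14

Work backward from Player II's decision.
- A: Player II compares 5, 7, 15 and picks c3; Player 1 would get 5.
- B: Player II compares 6, 13, 1 and picks c2; Player 1 would get 14.
- C: Player II compares 11, 10, 2 and picks c1; Player 1 would get 6.
- D: Player II compares 2, 13, 15 and picks c3; Player 1 would get 5.
Maximizing over 5, 14, 6, 5, Player 1 chooses B. Subgame-perfect outcome: (B, c2) with payoffs (14, 13).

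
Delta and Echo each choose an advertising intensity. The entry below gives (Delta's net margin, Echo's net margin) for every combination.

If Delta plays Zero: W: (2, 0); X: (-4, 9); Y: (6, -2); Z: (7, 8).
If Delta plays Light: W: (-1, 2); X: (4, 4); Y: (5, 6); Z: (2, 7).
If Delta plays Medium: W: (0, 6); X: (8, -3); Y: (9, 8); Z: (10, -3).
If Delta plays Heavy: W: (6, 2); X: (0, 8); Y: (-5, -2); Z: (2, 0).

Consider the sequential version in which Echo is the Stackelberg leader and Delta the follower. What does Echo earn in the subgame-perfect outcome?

8

Backward induction with Echo moving first.
- W → Delta plays Heavy (best of 2, -1, 0, 6); Echo gets 2.
- X → Delta plays Medium (best of -4, 4, 8, 0); Echo gets -3.
- Y → Delta plays Medium (best of 6, 5, 9, -5); Echo gets 8.
- Z → Delta plays Medium (best of 7, 2, 10, 2); Echo gets -3.
Echo's induced payoffs are 2, -3, 8, -3, so Echo commits to Y. Subgame-perfect outcome: (Medium, Y) with payoffs (9, 8).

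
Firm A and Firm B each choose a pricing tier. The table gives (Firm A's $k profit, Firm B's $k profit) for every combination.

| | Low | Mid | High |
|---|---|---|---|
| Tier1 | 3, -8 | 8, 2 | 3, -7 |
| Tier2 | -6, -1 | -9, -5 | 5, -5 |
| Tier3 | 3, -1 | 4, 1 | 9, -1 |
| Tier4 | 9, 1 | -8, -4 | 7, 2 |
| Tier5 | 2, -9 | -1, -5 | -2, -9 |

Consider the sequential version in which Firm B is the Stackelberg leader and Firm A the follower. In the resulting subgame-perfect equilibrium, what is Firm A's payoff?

8

Solve by backward induction (Firm B leads).
- Low: BR = Tier4, leader payoff 1.
- Mid: BR = Tier1, leader payoff 2.
- High: BR = Tier3, leader payoff -1.
Firm B's induced payoffs are 1, 2, -1, so Firm B commits to Mid. Subgame-perfect outcome: (Tier1, Mid) with payoffs (8, 2).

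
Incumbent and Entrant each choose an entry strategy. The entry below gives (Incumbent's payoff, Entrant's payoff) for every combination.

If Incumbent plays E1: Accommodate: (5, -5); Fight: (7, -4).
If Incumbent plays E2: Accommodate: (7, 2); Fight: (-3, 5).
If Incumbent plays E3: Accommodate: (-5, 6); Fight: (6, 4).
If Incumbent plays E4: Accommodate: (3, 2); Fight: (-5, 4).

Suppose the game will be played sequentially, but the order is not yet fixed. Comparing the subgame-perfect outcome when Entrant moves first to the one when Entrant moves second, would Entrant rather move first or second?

If Incumbent leads: Entrant's best replies are E1→Fight, E2→Fight, E3→Accommodate, E4→Fight; Incumbent's induced payoffs 7, -3, -5, -5; outcome (E1, Fight), payoffs (7, -4).
If Entrant leads: Incumbent's best replies are Accommodate→E2, Fight→E1; Entrant's induced payoffs 2, -4; outcome (E2, Accommodate), payoffs (7, 2).
Entrant gets 2 moving first and -4 moving second, so Entrant prefers to move first.

first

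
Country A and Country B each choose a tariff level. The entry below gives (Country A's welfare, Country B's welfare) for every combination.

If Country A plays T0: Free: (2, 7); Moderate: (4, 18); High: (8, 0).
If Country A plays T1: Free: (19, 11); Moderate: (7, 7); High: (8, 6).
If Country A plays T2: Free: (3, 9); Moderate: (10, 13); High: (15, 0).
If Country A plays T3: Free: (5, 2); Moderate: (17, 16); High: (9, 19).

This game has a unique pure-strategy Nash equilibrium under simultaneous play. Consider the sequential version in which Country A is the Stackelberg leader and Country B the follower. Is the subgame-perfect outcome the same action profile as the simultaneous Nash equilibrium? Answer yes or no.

Backward induction with Country A moving first.
- T0: BR = Moderate, leader payoff 4.
- T1: BR = Free, leader payoff 19.
- T2: BR = Moderate, leader payoff 10.
- T3: BR = High, leader payoff 9.
Country A's induced payoffs are 4, 19, 10, 9, so Country A commits to T1. Subgame-perfect outcome: (T1, Free) with payoffs (19, 11).
Now find the simultaneous Nash equilibrium.
Country A's best replies: Free→T1; Moderate→T3; High→T2.
Country B's best replies: T0→Moderate; T1→Free; T2→Moderate; T3→High.
Only (T1, Free) has each player best-responding; Nash payoffs (19, 11).
Sequential outcome (T1, Free) coincides with the Nash profile (T1, Free).

yes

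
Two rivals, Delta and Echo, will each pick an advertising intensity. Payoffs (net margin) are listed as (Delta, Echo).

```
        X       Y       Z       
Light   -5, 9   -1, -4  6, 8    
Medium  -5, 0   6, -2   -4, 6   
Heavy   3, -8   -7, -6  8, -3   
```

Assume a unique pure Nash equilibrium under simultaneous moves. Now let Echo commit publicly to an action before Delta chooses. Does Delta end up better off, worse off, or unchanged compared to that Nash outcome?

Delta best-responds to each possible Echo move:
- X: Delta compares -5, -5, 3 and picks Heavy; Echo would get -8.
- Y: Delta compares -1, 6, -7 and picks Medium; Echo would get -2.
- Z: Delta compares 6, -4, 8 and picks Heavy; Echo would get -3.
Among -8, -2, -3, the best is -2 at Y. Subgame-perfect outcome: (Medium, Y) with payoffs (6, -2).
Now find the simultaneous Nash equilibrium.
Delta's best replies: X→Heavy; Y→Medium; Z→Heavy.
Echo's best replies: Light→X; Medium→Z; Heavy→Z.
The unique mutual best reply is (Heavy, Z), giving (8, -3).
Delta earns 6 sequentially versus 8 at the Nash outcome: worse off.

worse off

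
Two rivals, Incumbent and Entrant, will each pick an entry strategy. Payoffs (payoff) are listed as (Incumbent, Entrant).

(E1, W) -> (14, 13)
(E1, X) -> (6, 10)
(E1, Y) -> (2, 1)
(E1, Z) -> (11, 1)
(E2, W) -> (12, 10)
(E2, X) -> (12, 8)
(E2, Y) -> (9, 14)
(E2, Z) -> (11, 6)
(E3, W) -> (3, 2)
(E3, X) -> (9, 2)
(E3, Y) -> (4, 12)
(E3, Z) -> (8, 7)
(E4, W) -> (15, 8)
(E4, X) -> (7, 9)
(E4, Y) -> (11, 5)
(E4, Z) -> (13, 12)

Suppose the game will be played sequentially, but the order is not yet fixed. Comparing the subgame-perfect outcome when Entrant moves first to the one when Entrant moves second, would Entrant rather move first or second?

If Incumbent leads: Entrant's best replies are E1→W, E2→Y, E3→Y, E4→Z; Incumbent's induced payoffs 14, 9, 4, 13; outcome (E1, W), payoffs (14, 13).
If Entrant leads: Incumbent's best replies are W→E4, X→E2, Y→E4, Z→E4; Entrant's induced payoffs 8, 8, 5, 12; outcome (E4, Z), payoffs (13, 12).
Entrant gets 12 moving first and 13 moving second, so Entrant prefers to move second.

second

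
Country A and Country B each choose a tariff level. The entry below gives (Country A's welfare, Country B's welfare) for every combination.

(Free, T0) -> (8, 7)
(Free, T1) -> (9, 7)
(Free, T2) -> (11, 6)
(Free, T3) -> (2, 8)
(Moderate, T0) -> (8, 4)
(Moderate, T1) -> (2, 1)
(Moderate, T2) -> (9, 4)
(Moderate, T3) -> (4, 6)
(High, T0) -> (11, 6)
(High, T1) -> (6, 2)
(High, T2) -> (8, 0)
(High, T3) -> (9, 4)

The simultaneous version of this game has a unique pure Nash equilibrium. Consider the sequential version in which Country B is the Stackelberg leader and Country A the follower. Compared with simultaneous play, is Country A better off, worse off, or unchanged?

Country A best-responds to each possible Country B move:
- T0 → Country A plays High (best of 8, 8, 11); Country B gets 6.
- T1 → Country A plays Free (best of 9, 2, 6); Country B gets 7.
- T2 → Country A plays Free (best of 11, 9, 8); Country B gets 6.
- T3 → Country A plays High (best of 2, 4, 9); Country B gets 4.
Among 6, 7, 6, 4, the best is 7 at T1. Subgame-perfect outcome: (Free, T1) with payoffs (9, 7).
For the simultaneous game, intersect best replies.
Country A's best replies: T0→High; T1→Free; T2→Free; T3→High.
Country B's best replies: Free→T3; Moderate→T3; High→T0.
The unique mutual best reply is (High, T0), giving (11, 6).
Country A earns 9 sequentially versus 11 at the Nash outcome: worse off.

worse off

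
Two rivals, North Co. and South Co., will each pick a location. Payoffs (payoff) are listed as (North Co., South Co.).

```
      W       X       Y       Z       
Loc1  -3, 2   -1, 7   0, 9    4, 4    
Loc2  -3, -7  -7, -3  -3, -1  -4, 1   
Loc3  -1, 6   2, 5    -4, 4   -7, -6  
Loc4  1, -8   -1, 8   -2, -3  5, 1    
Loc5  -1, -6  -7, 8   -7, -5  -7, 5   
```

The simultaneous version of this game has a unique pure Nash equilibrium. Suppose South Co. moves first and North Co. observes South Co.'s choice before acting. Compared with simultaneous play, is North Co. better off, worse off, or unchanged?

unchanged

Work backward from North Co.'s decision.
- W → North Co. plays Loc4 (best of -3, -3, -1, 1, -1); South Co. gets -8.
- X → North Co. plays Loc3 (best of -1, -7, 2, -1, -7); South Co. gets 5.
- Y → North Co. plays Loc1 (best of 0, -3, -4, -2, -7); South Co. gets 9.
- Z → North Co. plays Loc4 (best of 4, -4, -7, 5, -7); South Co. gets 1.
South Co.'s induced payoffs are -8, 5, 9, 1, so South Co. commits to Y. Subgame-perfect outcome: (Loc1, Y) with payoffs (0, 9).
Now find the simultaneous Nash equilibrium.
North Co.'s best replies: W→Loc4; X→Loc3; Y→Loc1; Z→Loc4.
South Co.'s best replies: Loc1→Y; Loc2→Z; Loc3→W; Loc4→X; Loc5→X.
The unique mutual best reply is (Loc1, Y), giving (0, 9).
North Co. earns 0 sequentially versus 0 at the Nash outcome: unchanged.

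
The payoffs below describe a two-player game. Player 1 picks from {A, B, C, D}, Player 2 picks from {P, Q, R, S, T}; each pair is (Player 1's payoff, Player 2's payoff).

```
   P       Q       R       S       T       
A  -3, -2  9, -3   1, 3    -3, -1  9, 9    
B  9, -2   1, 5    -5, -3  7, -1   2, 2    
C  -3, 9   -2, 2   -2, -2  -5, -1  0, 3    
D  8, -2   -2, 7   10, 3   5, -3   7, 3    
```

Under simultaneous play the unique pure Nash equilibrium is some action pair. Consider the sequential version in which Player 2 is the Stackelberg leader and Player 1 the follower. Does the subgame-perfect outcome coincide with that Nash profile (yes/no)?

Solve by backward induction (Player 2 leads).
- P: Player 1 compares -3, 9, -3, 8 and picks B; Player 2 would get -2.
- Q: Player 1 compares 9, 1, -2, -2 and picks A; Player 2 would get -3.
- R: Player 1 compares 1, -5, -2, 10 and picks D; Player 2 would get 3.
- S: Player 1 compares -3, 7, -5, 5 and picks B; Player 2 would get -1.
- T: Player 1 compares 9, 2, 0, 7 and picks A; Player 2 would get 9.
Among -2, -3, 3, -1, 9, the best is 9 at T. Subgame-perfect outcome: (A, T) with payoffs (9, 9).
For the simultaneous game, intersect best replies.
Player 1's best replies: P→B; Q→A; R→D; S→B; T→A.
Player 2's best replies: A→T; B→Q; C→P; D→Q.
The unique mutual best reply is (A, T), giving (9, 9).
Sequential outcome (A, T) coincides with the Nash profile (A, T).

yes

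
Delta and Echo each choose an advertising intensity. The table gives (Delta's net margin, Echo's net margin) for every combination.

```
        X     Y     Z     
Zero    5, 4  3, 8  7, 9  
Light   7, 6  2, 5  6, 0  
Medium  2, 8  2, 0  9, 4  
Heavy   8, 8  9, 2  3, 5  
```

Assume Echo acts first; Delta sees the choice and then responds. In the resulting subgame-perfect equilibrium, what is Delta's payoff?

8

Delta best-responds to each possible Echo move:
- X: BR = Heavy, leader payoff 8.
- Y: BR = Heavy, leader payoff 2.
- Z: BR = Medium, leader payoff 4.
Echo's induced payoffs are 8, 2, 4, so Echo commits to X. Subgame-perfect outcome: (Heavy, X) with payoffs (8, 8).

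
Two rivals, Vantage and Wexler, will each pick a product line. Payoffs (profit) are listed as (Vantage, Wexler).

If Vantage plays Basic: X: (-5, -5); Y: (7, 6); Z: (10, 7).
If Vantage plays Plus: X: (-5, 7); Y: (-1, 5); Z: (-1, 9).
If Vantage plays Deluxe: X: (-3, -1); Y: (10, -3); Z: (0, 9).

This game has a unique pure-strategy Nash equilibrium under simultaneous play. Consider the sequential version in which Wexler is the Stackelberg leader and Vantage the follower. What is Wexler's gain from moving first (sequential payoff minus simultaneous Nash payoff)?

0

Solve by backward induction (Wexler leads).
- X: BR = Deluxe, leader payoff -1.
- Y: BR = Deluxe, leader payoff -3.
- Z: BR = Basic, leader payoff 7.
Maximizing over -1, -3, 7, Wexler chooses Z. Subgame-perfect outcome: (Basic, Z) with payoffs (10, 7).
For the simultaneous game, intersect best replies.
Vantage's best replies: X→Deluxe; Y→Deluxe; Z→Basic.
Wexler's best replies: Basic→Z; Plus→Z; Deluxe→Z.
Only (Basic, Z) has each player best-responding; Nash payoffs (10, 7).
Wexler's commitment gain: 7 − 7 = 0.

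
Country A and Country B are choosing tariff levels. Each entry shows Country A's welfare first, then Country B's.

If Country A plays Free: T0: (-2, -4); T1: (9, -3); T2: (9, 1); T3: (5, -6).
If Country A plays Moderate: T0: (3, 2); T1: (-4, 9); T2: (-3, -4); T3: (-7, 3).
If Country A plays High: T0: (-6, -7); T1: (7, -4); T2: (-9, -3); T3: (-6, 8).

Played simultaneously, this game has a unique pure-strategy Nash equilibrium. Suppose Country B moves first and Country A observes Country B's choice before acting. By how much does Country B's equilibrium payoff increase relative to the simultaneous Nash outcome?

1

Country A best-responds to each possible Country B move:
- T0: BR = Moderate, leader payoff 2.
- T1: BR = Free, leader payoff -3.
- T2: BR = Free, leader payoff 1.
- T3: BR = Free, leader payoff -6.
Maximizing over 2, -3, 1, -6, Country B chooses T0. Subgame-perfect outcome: (Moderate, T0) with payoffs (3, 2).
Under simultaneous play:
Country A's best replies: T0→Moderate; T1→Free; T2→Free; T3→Free.
Country B's best replies: Free→T2; Moderate→T1; High→T3.
The unique mutual best reply is (Free, T2), giving (9, 1).
Country B's commitment gain: 2 − 1 = 1.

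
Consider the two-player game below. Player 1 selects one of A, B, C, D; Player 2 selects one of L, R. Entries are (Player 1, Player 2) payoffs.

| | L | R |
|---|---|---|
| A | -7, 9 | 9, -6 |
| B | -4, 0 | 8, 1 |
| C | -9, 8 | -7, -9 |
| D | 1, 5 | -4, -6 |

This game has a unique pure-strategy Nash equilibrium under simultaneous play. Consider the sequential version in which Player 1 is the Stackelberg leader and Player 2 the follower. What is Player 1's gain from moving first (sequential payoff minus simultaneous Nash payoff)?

7

Backward induction with Player 1 moving first.
- A → Player 2 plays L (best of 9, -6); Player 1 gets -7.
- B → Player 2 plays R (best of 0, 1); Player 1 gets 8.
- C → Player 2 plays L (best of 8, -9); Player 1 gets -9.
- D → Player 2 plays L (best of 5, -6); Player 1 gets 1.
Maximizing over -7, 8, -9, 1, Player 1 chooses B. Subgame-perfect outcome: (B, R) with payoffs (8, 1).
Under simultaneous play:
Player 1's best replies: L→D; R→A.
Player 2's best replies: A→L; B→R; C→L; D→L.
The unique mutual best reply is (D, L), giving (1, 5).
Player 1's commitment gain: 8 − 1 = 7.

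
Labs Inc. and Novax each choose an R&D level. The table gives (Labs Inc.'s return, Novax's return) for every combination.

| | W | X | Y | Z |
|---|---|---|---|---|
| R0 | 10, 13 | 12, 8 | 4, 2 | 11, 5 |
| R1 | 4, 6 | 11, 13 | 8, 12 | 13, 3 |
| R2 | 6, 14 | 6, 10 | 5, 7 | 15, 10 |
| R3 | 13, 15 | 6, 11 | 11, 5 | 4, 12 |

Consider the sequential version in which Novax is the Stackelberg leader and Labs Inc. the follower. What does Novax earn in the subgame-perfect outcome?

15

Backward induction with Novax moving first.
- W: BR = R3, leader payoff 15.
- X: BR = R0, leader payoff 8.
- Y: BR = R3, leader payoff 5.
- Z: BR = R2, leader payoff 10.
Novax's induced payoffs are 15, 8, 5, 10, so Novax commits to W. Subgame-perfect outcome: (R3, W) with payoffs (13, 15).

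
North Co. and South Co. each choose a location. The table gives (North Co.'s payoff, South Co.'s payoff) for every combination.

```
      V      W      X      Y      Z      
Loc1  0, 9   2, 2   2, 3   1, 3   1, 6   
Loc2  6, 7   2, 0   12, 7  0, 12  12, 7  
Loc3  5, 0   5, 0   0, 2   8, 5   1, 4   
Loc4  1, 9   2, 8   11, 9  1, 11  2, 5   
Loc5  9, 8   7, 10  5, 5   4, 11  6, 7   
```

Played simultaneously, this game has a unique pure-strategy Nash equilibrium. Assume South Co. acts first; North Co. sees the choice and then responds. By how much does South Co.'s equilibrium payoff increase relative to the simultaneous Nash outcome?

5

Work backward from North Co.'s decision.
- V: BR = Loc5, leader payoff 8.
- W: BR = Loc5, leader payoff 10.
- X: BR = Loc2, leader payoff 7.
- Y: BR = Loc3, leader payoff 5.
- Z: BR = Loc2, leader payoff 7.
South Co.'s induced payoffs are 8, 10, 7, 5, 7, so South Co. commits to W. Subgame-perfect outcome: (Loc5, W) with payoffs (7, 10).
Under simultaneous play:
North Co.'s best replies: V→Loc5; W→Loc5; X→Loc2; Y→Loc3; Z→Loc2.
South Co.'s best replies: Loc1→V; Loc2→Y; Loc3→Y; Loc4→Y; Loc5→Y.
Only (Loc3, Y) has each player best-responding; Nash payoffs (8, 5).
South Co.'s commitment gain: 10 − 5 = 5.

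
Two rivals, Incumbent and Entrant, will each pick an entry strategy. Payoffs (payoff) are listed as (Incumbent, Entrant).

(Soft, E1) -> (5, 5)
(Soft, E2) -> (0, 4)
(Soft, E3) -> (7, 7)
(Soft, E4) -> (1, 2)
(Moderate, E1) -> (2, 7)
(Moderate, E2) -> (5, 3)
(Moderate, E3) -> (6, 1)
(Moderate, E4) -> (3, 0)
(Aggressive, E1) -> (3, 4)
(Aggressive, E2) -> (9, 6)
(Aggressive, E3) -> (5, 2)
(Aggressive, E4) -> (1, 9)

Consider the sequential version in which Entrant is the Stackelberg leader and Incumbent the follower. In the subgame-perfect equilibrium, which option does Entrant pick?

Incumbent best-responds to each possible Entrant move:
- E1 → Incumbent plays Soft (best of 5, 2, 3); Entrant gets 5.
- E2 → Incumbent plays Aggressive (best of 0, 5, 9); Entrant gets 6.
- E3 → Incumbent plays Soft (best of 7, 6, 5); Entrant gets 7.
- E4 → Incumbent plays Moderate (best of 1, 3, 1); Entrant gets 0.
Among 5, 6, 7, 0, the best is 7 at E3. Subgame-perfect outcome: (Soft, E3) with payoffs (7, 7).

E3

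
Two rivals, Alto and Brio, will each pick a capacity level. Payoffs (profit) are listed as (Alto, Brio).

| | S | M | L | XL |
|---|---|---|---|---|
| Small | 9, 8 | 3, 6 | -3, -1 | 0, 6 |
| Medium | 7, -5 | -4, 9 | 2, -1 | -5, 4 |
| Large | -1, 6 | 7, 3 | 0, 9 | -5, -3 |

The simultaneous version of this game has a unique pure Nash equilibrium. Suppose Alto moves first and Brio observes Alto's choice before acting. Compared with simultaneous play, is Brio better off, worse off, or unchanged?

Work backward from Brio's decision.
- Small → Brio plays S (best of 8, 6, -1, 6); Alto gets 9.
- Medium → Brio plays M (best of -5, 9, -1, 4); Alto gets -4.
- Large → Brio plays L (best of 6, 3, 9, -3); Alto gets 0.
Maximizing over 9, -4, 0, Alto chooses Small. Subgame-perfect outcome: (Small, S) with payoffs (9, 8).
Now find the simultaneous Nash equilibrium.
Alto's best replies: S→Small; M→Large; L→Medium; XL→Small.
Brio's best replies: Small→S; Medium→M; Large→L.
The unique mutual best reply is (Small, S), giving (9, 8).
Brio earns 8 sequentially versus 8 at the Nash outcome: unchanged.

unchanged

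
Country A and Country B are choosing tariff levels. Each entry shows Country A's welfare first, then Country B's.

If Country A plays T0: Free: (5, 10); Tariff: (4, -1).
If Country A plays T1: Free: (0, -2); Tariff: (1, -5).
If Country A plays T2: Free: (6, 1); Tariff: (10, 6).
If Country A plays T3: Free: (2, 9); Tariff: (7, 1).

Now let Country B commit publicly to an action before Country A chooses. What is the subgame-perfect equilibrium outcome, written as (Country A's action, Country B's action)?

(T2, Tariff)

Work backward from Country A's decision.
- Free → Country A plays T2 (best of 5, 0, 6, 2); Country B gets 1.
- Tariff → Country A plays T2 (best of 4, 1, 10, 7); Country B gets 6.
Among 1, 6, the best is 6 at Tariff. Subgame-perfect outcome: (T2, Tariff) with payoffs (10, 6).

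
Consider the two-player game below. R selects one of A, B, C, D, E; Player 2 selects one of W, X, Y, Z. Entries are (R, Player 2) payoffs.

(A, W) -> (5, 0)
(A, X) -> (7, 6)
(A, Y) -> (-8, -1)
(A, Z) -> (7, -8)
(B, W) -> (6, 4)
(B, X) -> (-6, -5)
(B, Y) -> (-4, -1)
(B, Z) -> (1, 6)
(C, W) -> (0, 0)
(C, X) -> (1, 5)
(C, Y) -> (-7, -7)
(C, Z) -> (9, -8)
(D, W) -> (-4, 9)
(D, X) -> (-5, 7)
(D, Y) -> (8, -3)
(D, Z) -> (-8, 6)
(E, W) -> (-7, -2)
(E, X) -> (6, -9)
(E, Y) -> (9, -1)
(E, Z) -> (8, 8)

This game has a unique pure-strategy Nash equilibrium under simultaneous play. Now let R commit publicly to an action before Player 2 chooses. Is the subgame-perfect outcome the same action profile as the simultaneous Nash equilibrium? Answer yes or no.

Backward induction with R moving first.
- A: Player 2 compares 0, 6, -1, -8 and picks X; R would get 7.
- B: Player 2 compares 4, -5, -1, 6 and picks Z; R would get 1.
- C: Player 2 compares 0, 5, -7, -8 and picks X; R would get 1.
- D: Player 2 compares 9, 7, -3, 6 and picks W; R would get -4.
- E: Player 2 compares -2, -9, -1, 8 and picks Z; R would get 8.
R's induced payoffs are 7, 1, 1, -4, 8, so R commits to E. Subgame-perfect outcome: (E, Z) with payoffs (8, 8).
Under simultaneous play:
R's best replies: W→B; X→A; Y→E; Z→C.
Player 2's best replies: A→X; B→Z; C→X; D→W; E→Z.
The unique mutual best reply is (A, X), giving (7, 6).
Sequential outcome (E, Z) differs from the Nash profile (A, X).

no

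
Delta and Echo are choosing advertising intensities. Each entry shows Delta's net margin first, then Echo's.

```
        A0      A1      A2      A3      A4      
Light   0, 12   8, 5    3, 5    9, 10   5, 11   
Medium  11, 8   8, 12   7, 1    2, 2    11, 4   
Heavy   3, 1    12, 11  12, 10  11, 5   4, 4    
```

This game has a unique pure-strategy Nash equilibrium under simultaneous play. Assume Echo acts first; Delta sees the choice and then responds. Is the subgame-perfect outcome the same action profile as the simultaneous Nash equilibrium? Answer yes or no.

Solve by backward induction (Echo leads).
- A0 → Delta plays Medium (best of 0, 11, 3); Echo gets 8.
- A1 → Delta plays Heavy (best of 8, 8, 12); Echo gets 11.
- A2 → Delta plays Heavy (best of 3, 7, 12); Echo gets 10.
- A3 → Delta plays Heavy (best of 9, 2, 11); Echo gets 5.
- A4 → Delta plays Medium (best of 5, 11, 4); Echo gets 4.
Maximizing over 8, 11, 10, 5, 4, Echo chooses A1. Subgame-perfect outcome: (Heavy, A1) with payoffs (12, 11).
Under simultaneous play:
Delta's best replies: A0→Medium; A1→Heavy; A2→Heavy; A3→Heavy; A4→Medium.
Echo's best replies: Light→A0; Medium→A1; Heavy→A1.
The unique mutual best reply is (Heavy, A1), giving (12, 11).
Sequential outcome (Heavy, A1) coincides with the Nash profile (Heavy, A1).

yes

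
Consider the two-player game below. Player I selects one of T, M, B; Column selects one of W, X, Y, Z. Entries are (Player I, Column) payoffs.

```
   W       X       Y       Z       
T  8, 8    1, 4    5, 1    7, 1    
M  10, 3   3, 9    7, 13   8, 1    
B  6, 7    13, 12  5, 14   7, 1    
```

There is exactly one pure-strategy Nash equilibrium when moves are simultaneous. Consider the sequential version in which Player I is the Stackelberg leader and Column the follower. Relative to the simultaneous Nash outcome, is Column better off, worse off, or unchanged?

worse off

Work backward from Column's decision.
- T → Column plays W (best of 8, 4, 1, 1); Player I gets 8.
- M → Column plays Y (best of 3, 9, 13, 1); Player I gets 7.
- B → Column plays Y (best of 7, 12, 14, 1); Player I gets 5.
Among 8, 7, 5, the best is 8 at T. Subgame-perfect outcome: (T, W) with payoffs (8, 8).
Now find the simultaneous Nash equilibrium.
Player I's best replies: W→M; X→B; Y→M; Z→M.
Column's best replies: T→W; M→Y; B→Y.
Only (M, Y) has each player best-responding; Nash payoffs (7, 13).
Column earns 8 sequentially versus 13 at the Nash outcome: worse off.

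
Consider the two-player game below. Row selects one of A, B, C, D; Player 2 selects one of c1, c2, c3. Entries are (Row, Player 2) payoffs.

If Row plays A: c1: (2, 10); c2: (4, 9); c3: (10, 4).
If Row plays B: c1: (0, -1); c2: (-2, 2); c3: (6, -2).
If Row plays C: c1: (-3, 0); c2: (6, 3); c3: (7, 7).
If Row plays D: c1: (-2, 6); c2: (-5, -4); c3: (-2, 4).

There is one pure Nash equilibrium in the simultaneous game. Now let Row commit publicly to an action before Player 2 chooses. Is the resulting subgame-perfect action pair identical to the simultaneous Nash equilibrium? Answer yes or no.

no

Solve by backward induction (Row leads).
- A: BR = c1, leader payoff 2.
- B: BR = c2, leader payoff -2.
- C: BR = c3, leader payoff 7.
- D: BR = c1, leader payoff -2.
Row's induced payoffs are 2, -2, 7, -2, so Row commits to C. Subgame-perfect outcome: (C, c3) with payoffs (7, 7).
Now find the simultaneous Nash equilibrium.
Row's best replies: c1→A; c2→C; c3→A.
Player 2's best replies: A→c1; B→c2; C→c3; D→c1.
Only (A, c1) has each player best-responding; Nash payoffs (2, 10).
Sequential outcome (C, c3) differs from the Nash profile (A, c1).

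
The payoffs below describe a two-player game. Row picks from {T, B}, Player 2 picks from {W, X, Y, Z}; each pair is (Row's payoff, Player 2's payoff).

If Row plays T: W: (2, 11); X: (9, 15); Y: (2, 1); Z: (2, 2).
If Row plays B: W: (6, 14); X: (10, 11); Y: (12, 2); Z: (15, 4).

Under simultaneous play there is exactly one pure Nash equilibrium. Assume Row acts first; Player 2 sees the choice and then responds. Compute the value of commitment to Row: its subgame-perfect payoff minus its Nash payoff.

3

Work backward from Player 2's decision.
- T: BR = X, leader payoff 9.
- B: BR = W, leader payoff 6.
Row's induced payoffs are 9, 6, so Row commits to T. Subgame-perfect outcome: (T, X) with payoffs (9, 15).
For the simultaneous game, intersect best replies.
Row's best replies: W→B; X→B; Y→B; Z→B.
Player 2's best replies: T→X; B→W.
Only (B, W) has each player best-responding; Nash payoffs (6, 14).
Row's commitment gain: 9 − 6 = 3.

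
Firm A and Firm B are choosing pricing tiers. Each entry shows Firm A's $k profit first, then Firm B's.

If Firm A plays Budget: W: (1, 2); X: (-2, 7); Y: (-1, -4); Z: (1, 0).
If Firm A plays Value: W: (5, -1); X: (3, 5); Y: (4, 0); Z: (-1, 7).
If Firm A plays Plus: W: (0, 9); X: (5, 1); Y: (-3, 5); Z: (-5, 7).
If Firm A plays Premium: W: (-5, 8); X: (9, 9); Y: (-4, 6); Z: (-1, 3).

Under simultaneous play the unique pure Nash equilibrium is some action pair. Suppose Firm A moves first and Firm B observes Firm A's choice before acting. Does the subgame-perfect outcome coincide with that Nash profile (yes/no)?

yes

Work backward from Firm B's decision.
- Budget → Firm B plays X (best of 2, 7, -4, 0); Firm A gets -2.
- Value → Firm B plays Z (best of -1, 5, 0, 7); Firm A gets -1.
- Plus → Firm B plays W (best of 9, 1, 5, 7); Firm A gets 0.
- Premium → Firm B plays X (best of 8, 9, 6, 3); Firm A gets 9.
Among -2, -1, 0, 9, the best is 9 at Premium. Subgame-perfect outcome: (Premium, X) with payoffs (9, 9).
Under simultaneous play:
Firm A's best replies: W→Value; X→Premium; Y→Value; Z→Budget.
Firm B's best replies: Budget→X; Value→Z; Plus→W; Premium→X.
The unique mutual best reply is (Premium, X), giving (9, 9).
Sequential outcome (Premium, X) coincides with the Nash profile (Premium, X).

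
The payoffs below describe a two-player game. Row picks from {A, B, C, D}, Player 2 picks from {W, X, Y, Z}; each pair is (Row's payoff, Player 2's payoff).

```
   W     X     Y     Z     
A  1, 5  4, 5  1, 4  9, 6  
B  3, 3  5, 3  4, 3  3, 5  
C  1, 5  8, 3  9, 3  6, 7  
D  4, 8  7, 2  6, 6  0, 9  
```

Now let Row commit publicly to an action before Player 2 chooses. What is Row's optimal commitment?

Backward induction with Row moving first.
- A: BR = Z, leader payoff 9.
- B: BR = Z, leader payoff 3.
- C: BR = Z, leader payoff 6.
- D: BR = Z, leader payoff 0.
Row's induced payoffs are 9, 3, 6, 0, so Row commits to A. Subgame-perfect outcome: (A, Z) with payoffs (9, 6).

A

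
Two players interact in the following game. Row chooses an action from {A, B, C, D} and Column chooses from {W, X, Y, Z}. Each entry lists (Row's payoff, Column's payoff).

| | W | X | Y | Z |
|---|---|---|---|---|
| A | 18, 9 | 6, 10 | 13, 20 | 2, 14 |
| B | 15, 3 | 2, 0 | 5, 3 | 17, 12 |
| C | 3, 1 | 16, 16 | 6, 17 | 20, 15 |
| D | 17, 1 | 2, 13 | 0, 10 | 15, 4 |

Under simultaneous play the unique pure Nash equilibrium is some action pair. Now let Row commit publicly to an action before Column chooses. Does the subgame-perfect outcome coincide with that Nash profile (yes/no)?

Backward induction with Row moving first.
- A: BR = Y, leader payoff 13.
- B: BR = Z, leader payoff 17.
- C: BR = Y, leader payoff 6.
- D: BR = X, leader payoff 2.
Among 13, 17, 6, 2, the best is 17 at B. Subgame-perfect outcome: (B, Z) with payoffs (17, 12).
For the simultaneous game, intersect best replies.
Row's best replies: W→A; X→C; Y→A; Z→C.
Column's best replies: A→Y; B→Z; C→Y; D→X.
The unique mutual best reply is (A, Y), giving (13, 20).
Sequential outcome (B, Z) differs from the Nash profile (A, Y).

no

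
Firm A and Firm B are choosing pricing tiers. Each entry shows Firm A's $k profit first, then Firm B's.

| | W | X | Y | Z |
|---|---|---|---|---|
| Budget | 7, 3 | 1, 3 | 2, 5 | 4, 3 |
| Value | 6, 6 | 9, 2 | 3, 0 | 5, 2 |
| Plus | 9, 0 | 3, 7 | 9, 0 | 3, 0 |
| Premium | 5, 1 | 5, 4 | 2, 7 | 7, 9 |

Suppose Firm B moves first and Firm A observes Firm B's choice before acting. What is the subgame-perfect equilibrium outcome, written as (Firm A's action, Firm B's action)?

Backward induction with Firm B moving first.
- W → Firm A plays Plus (best of 7, 6, 9, 5); Firm B gets 0.
- X → Firm A plays Value (best of 1, 9, 3, 5); Firm B gets 2.
- Y → Firm A plays Plus (best of 2, 3, 9, 2); Firm B gets 0.
- Z → Firm A plays Premium (best of 4, 5, 3, 7); Firm B gets 9.
Among 0, 2, 0, 9, the best is 9 at Z. Subgame-perfect outcome: (Premium, Z) with payoffs (7, 9).

(Premium, Z)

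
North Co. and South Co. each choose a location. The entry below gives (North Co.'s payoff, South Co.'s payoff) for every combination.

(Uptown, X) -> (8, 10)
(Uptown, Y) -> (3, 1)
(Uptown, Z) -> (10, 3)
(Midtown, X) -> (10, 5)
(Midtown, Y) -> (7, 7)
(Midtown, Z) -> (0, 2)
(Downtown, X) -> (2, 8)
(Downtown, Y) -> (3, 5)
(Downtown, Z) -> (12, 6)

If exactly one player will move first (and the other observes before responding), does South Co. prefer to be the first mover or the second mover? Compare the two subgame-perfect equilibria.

second

If North Co. leads: South Co.'s best replies are Uptown→X, Midtown→Y, Downtown→X; North Co.'s induced payoffs 8, 7, 2; outcome (Uptown, X), payoffs (8, 10).
If South Co. leads: North Co.'s best replies are X→Midtown, Y→Midtown, Z→Downtown; South Co.'s induced payoffs 5, 7, 6; outcome (Midtown, Y), payoffs (7, 7).
South Co. gets 7 moving first and 10 moving second, so South Co. prefers to move second.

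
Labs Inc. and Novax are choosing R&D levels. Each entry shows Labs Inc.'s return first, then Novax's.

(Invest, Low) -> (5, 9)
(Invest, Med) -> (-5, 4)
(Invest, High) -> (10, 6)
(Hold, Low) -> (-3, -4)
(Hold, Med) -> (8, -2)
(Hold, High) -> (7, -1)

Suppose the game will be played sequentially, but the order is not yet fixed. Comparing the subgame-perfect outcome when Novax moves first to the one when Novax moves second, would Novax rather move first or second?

If Labs Inc. leads: Novax's best replies are Invest→Low, Hold→High; Labs Inc.'s induced payoffs 5, 7; outcome (Hold, High), payoffs (7, -1).
If Novax leads: Labs Inc.'s best replies are Low→Invest, Med→Hold, High→Invest; Novax's induced payoffs 9, -2, 6; outcome (Invest, Low), payoffs (5, 9).
Novax gets 9 moving first and -1 moving second, so Novax prefers to move first.

first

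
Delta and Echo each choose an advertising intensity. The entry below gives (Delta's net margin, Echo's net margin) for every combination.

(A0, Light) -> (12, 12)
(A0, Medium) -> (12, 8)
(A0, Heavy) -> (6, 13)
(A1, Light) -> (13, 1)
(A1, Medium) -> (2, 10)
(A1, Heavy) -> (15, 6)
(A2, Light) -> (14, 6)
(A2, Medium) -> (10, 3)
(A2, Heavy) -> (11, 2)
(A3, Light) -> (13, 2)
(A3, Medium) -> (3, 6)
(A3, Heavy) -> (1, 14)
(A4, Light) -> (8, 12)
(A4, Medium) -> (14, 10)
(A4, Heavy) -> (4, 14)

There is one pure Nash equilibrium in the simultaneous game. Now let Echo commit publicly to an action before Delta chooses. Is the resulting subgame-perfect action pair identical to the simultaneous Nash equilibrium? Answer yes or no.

no

Delta best-responds to each possible Echo move:
- Light → Delta plays A2 (best of 12, 13, 14, 13, 8); Echo gets 6.
- Medium → Delta plays A4 (best of 12, 2, 10, 3, 14); Echo gets 10.
- Heavy → Delta plays A1 (best of 6, 15, 11, 1, 4); Echo gets 6.
Among 6, 10, 6, the best is 10 at Medium. Subgame-perfect outcome: (A4, Medium) with payoffs (14, 10).
Now find the simultaneous Nash equilibrium.
Delta's best replies: Light→A2; Medium→A4; Heavy→A1.
Echo's best replies: A0→Heavy; A1→Medium; A2→Light; A3→Heavy; A4→Heavy.
The unique mutual best reply is (A2, Light), giving (14, 6).
Sequential outcome (A4, Medium) differs from the Nash profile (A2, Light).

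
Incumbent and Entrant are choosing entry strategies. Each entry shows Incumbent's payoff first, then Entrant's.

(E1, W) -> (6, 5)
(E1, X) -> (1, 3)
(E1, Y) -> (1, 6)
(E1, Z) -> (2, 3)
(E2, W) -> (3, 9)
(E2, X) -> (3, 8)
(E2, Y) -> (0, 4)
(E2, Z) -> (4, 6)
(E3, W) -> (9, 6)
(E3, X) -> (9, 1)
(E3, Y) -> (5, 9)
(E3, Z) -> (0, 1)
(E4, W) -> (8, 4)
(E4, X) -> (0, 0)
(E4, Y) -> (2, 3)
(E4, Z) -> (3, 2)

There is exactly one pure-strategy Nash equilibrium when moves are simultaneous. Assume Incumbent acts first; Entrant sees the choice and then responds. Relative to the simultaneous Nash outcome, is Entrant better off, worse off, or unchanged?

Backward induction with Incumbent moving first.
- E1: BR = Y, leader payoff 1.
- E2: BR = W, leader payoff 3.
- E3: BR = Y, leader payoff 5.
- E4: BR = W, leader payoff 8.
Among 1, 3, 5, 8, the best is 8 at E4. Subgame-perfect outcome: (E4, W) with payoffs (8, 4).
Now find the simultaneous Nash equilibrium.
Incumbent's best replies: W→E3; X→E3; Y→E3; Z→E2.
Entrant's best replies: E1→Y; E2→W; E3→Y; E4→W.
Only (E3, Y) has each player best-responding; Nash payoffs (5, 9).
Entrant earns 4 sequentially versus 9 at the Nash outcome: worse off.

worse off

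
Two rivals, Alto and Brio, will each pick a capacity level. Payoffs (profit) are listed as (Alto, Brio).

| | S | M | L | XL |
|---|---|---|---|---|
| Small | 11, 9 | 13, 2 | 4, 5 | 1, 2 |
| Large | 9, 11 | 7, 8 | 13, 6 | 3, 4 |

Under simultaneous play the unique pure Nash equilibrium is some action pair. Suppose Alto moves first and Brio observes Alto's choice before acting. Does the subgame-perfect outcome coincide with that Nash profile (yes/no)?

yes

Brio best-responds to each possible Alto move:
- Small: Brio compares 9, 2, 5, 2 and picks S; Alto would get 11.
- Large: Brio compares 11, 8, 6, 4 and picks S; Alto would get 9.
Alto's induced payoffs are 11, 9, so Alto commits to Small. Subgame-perfect outcome: (Small, S) with payoffs (11, 9).
For the simultaneous game, intersect best replies.
Alto's best replies: S→Small; M→Small; L→Large; XL→Large.
Brio's best replies: Small→S; Large→S.
The unique mutual best reply is (Small, S), giving (11, 9).
Sequential outcome (Small, S) coincides with the Nash profile (Small, S).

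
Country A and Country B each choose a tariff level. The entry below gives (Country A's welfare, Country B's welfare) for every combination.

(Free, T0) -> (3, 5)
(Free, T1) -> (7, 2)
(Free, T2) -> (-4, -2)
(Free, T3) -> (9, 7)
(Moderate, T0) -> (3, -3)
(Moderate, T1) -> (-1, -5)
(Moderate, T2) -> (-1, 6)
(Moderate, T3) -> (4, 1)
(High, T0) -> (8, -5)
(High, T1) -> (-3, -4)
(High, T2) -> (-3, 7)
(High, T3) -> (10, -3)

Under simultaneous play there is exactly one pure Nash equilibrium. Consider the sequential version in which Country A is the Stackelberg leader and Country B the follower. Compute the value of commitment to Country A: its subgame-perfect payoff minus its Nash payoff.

10

Work backward from Country B's decision.
- Free: Country B compares 5, 2, -2, 7 and picks T3; Country A would get 9.
- Moderate: Country B compares -3, -5, 6, 1 and picks T2; Country A would get -1.
- High: Country B compares -5, -4, 7, -3 and picks T2; Country A would get -3.
Among 9, -1, -3, the best is 9 at Free. Subgame-perfect outcome: (Free, T3) with payoffs (9, 7).
Now find the simultaneous Nash equilibrium.
Country A's best replies: T0→High; T1→Free; T2→Moderate; T3→High.
Country B's best replies: Free→T3; Moderate→T2; High→T2.
Only (Moderate, T2) has each player best-responding; Nash payoffs (-1, 6).
Country A's commitment gain: 9 − -1 = 10.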